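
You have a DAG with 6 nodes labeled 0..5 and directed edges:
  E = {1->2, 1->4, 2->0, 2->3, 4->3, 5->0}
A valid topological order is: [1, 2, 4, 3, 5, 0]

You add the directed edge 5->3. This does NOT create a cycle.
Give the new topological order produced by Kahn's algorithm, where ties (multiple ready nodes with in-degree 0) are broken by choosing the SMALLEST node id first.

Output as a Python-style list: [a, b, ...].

Answer: [1, 2, 4, 5, 0, 3]

Derivation:
Old toposort: [1, 2, 4, 3, 5, 0]
Added edge: 5->3
Position of 5 (4) > position of 3 (3). Must reorder: 5 must now come before 3.
Run Kahn's algorithm (break ties by smallest node id):
  initial in-degrees: [2, 0, 1, 3, 1, 0]
  ready (indeg=0): [1, 5]
  pop 1: indeg[2]->0; indeg[4]->0 | ready=[2, 4, 5] | order so far=[1]
  pop 2: indeg[0]->1; indeg[3]->2 | ready=[4, 5] | order so far=[1, 2]
  pop 4: indeg[3]->1 | ready=[5] | order so far=[1, 2, 4]
  pop 5: indeg[0]->0; indeg[3]->0 | ready=[0, 3] | order so far=[1, 2, 4, 5]
  pop 0: no out-edges | ready=[3] | order so far=[1, 2, 4, 5, 0]
  pop 3: no out-edges | ready=[] | order so far=[1, 2, 4, 5, 0, 3]
  Result: [1, 2, 4, 5, 0, 3]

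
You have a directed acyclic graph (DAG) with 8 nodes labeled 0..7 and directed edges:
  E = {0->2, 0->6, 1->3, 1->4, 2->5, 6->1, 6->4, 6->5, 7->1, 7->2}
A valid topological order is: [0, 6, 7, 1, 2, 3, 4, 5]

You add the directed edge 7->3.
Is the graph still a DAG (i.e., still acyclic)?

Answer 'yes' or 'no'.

Given toposort: [0, 6, 7, 1, 2, 3, 4, 5]
Position of 7: index 2; position of 3: index 5
New edge 7->3: forward
Forward edge: respects the existing order. Still a DAG, same toposort still valid.
Still a DAG? yes

Answer: yes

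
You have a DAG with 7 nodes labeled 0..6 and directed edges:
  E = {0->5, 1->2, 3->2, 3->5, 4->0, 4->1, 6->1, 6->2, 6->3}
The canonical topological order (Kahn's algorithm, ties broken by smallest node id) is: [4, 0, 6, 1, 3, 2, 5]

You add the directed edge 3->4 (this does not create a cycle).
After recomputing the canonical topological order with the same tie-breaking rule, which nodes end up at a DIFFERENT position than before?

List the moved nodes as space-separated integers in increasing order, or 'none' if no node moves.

Old toposort: [4, 0, 6, 1, 3, 2, 5]
Added edge 3->4
Recompute Kahn (smallest-id tiebreak):
  initial in-degrees: [1, 2, 3, 1, 1, 2, 0]
  ready (indeg=0): [6]
  pop 6: indeg[1]->1; indeg[2]->2; indeg[3]->0 | ready=[3] | order so far=[6]
  pop 3: indeg[2]->1; indeg[4]->0; indeg[5]->1 | ready=[4] | order so far=[6, 3]
  pop 4: indeg[0]->0; indeg[1]->0 | ready=[0, 1] | order so far=[6, 3, 4]
  pop 0: indeg[5]->0 | ready=[1, 5] | order so far=[6, 3, 4, 0]
  pop 1: indeg[2]->0 | ready=[2, 5] | order so far=[6, 3, 4, 0, 1]
  pop 2: no out-edges | ready=[5] | order so far=[6, 3, 4, 0, 1, 2]
  pop 5: no out-edges | ready=[] | order so far=[6, 3, 4, 0, 1, 2, 5]
New canonical toposort: [6, 3, 4, 0, 1, 2, 5]
Compare positions:
  Node 0: index 1 -> 3 (moved)
  Node 1: index 3 -> 4 (moved)
  Node 2: index 5 -> 5 (same)
  Node 3: index 4 -> 1 (moved)
  Node 4: index 0 -> 2 (moved)
  Node 5: index 6 -> 6 (same)
  Node 6: index 2 -> 0 (moved)
Nodes that changed position: 0 1 3 4 6

Answer: 0 1 3 4 6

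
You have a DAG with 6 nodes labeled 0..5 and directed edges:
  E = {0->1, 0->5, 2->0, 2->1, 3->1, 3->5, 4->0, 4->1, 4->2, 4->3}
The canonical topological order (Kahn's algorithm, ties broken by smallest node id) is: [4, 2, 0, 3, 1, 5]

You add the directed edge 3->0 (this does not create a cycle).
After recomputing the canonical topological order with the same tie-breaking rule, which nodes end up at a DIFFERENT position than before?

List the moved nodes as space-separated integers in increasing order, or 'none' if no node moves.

Old toposort: [4, 2, 0, 3, 1, 5]
Added edge 3->0
Recompute Kahn (smallest-id tiebreak):
  initial in-degrees: [3, 4, 1, 1, 0, 2]
  ready (indeg=0): [4]
  pop 4: indeg[0]->2; indeg[1]->3; indeg[2]->0; indeg[3]->0 | ready=[2, 3] | order so far=[4]
  pop 2: indeg[0]->1; indeg[1]->2 | ready=[3] | order so far=[4, 2]
  pop 3: indeg[0]->0; indeg[1]->1; indeg[5]->1 | ready=[0] | order so far=[4, 2, 3]
  pop 0: indeg[1]->0; indeg[5]->0 | ready=[1, 5] | order so far=[4, 2, 3, 0]
  pop 1: no out-edges | ready=[5] | order so far=[4, 2, 3, 0, 1]
  pop 5: no out-edges | ready=[] | order so far=[4, 2, 3, 0, 1, 5]
New canonical toposort: [4, 2, 3, 0, 1, 5]
Compare positions:
  Node 0: index 2 -> 3 (moved)
  Node 1: index 4 -> 4 (same)
  Node 2: index 1 -> 1 (same)
  Node 3: index 3 -> 2 (moved)
  Node 4: index 0 -> 0 (same)
  Node 5: index 5 -> 5 (same)
Nodes that changed position: 0 3

Answer: 0 3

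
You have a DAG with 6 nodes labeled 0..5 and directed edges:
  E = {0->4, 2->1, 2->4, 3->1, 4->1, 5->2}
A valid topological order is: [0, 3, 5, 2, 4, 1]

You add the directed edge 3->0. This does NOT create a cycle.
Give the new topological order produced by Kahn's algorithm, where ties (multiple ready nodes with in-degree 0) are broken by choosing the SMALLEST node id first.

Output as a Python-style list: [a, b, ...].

Old toposort: [0, 3, 5, 2, 4, 1]
Added edge: 3->0
Position of 3 (1) > position of 0 (0). Must reorder: 3 must now come before 0.
Run Kahn's algorithm (break ties by smallest node id):
  initial in-degrees: [1, 3, 1, 0, 2, 0]
  ready (indeg=0): [3, 5]
  pop 3: indeg[0]->0; indeg[1]->2 | ready=[0, 5] | order so far=[3]
  pop 0: indeg[4]->1 | ready=[5] | order so far=[3, 0]
  pop 5: indeg[2]->0 | ready=[2] | order so far=[3, 0, 5]
  pop 2: indeg[1]->1; indeg[4]->0 | ready=[4] | order so far=[3, 0, 5, 2]
  pop 4: indeg[1]->0 | ready=[1] | order so far=[3, 0, 5, 2, 4]
  pop 1: no out-edges | ready=[] | order so far=[3, 0, 5, 2, 4, 1]
  Result: [3, 0, 5, 2, 4, 1]

Answer: [3, 0, 5, 2, 4, 1]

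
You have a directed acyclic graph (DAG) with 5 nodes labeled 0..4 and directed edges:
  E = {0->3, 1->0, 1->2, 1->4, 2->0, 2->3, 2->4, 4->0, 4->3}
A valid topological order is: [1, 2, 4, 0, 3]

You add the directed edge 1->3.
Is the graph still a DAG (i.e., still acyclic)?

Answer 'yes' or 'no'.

Given toposort: [1, 2, 4, 0, 3]
Position of 1: index 0; position of 3: index 4
New edge 1->3: forward
Forward edge: respects the existing order. Still a DAG, same toposort still valid.
Still a DAG? yes

Answer: yes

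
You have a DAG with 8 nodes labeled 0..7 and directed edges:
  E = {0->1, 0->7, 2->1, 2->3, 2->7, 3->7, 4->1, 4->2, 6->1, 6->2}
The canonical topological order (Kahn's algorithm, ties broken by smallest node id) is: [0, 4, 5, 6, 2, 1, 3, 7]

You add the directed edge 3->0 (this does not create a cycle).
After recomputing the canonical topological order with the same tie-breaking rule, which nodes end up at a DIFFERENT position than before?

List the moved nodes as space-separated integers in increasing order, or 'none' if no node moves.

Old toposort: [0, 4, 5, 6, 2, 1, 3, 7]
Added edge 3->0
Recompute Kahn (smallest-id tiebreak):
  initial in-degrees: [1, 4, 2, 1, 0, 0, 0, 3]
  ready (indeg=0): [4, 5, 6]
  pop 4: indeg[1]->3; indeg[2]->1 | ready=[5, 6] | order so far=[4]
  pop 5: no out-edges | ready=[6] | order so far=[4, 5]
  pop 6: indeg[1]->2; indeg[2]->0 | ready=[2] | order so far=[4, 5, 6]
  pop 2: indeg[1]->1; indeg[3]->0; indeg[7]->2 | ready=[3] | order so far=[4, 5, 6, 2]
  pop 3: indeg[0]->0; indeg[7]->1 | ready=[0] | order so far=[4, 5, 6, 2, 3]
  pop 0: indeg[1]->0; indeg[7]->0 | ready=[1, 7] | order so far=[4, 5, 6, 2, 3, 0]
  pop 1: no out-edges | ready=[7] | order so far=[4, 5, 6, 2, 3, 0, 1]
  pop 7: no out-edges | ready=[] | order so far=[4, 5, 6, 2, 3, 0, 1, 7]
New canonical toposort: [4, 5, 6, 2, 3, 0, 1, 7]
Compare positions:
  Node 0: index 0 -> 5 (moved)
  Node 1: index 5 -> 6 (moved)
  Node 2: index 4 -> 3 (moved)
  Node 3: index 6 -> 4 (moved)
  Node 4: index 1 -> 0 (moved)
  Node 5: index 2 -> 1 (moved)
  Node 6: index 3 -> 2 (moved)
  Node 7: index 7 -> 7 (same)
Nodes that changed position: 0 1 2 3 4 5 6

Answer: 0 1 2 3 4 5 6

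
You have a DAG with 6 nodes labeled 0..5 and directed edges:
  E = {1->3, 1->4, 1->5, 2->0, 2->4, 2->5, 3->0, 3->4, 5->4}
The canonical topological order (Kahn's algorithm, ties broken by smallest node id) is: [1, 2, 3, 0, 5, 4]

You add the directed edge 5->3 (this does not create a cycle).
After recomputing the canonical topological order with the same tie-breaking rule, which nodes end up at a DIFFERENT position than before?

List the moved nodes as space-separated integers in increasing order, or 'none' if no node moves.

Old toposort: [1, 2, 3, 0, 5, 4]
Added edge 5->3
Recompute Kahn (smallest-id tiebreak):
  initial in-degrees: [2, 0, 0, 2, 4, 2]
  ready (indeg=0): [1, 2]
  pop 1: indeg[3]->1; indeg[4]->3; indeg[5]->1 | ready=[2] | order so far=[1]
  pop 2: indeg[0]->1; indeg[4]->2; indeg[5]->0 | ready=[5] | order so far=[1, 2]
  pop 5: indeg[3]->0; indeg[4]->1 | ready=[3] | order so far=[1, 2, 5]
  pop 3: indeg[0]->0; indeg[4]->0 | ready=[0, 4] | order so far=[1, 2, 5, 3]
  pop 0: no out-edges | ready=[4] | order so far=[1, 2, 5, 3, 0]
  pop 4: no out-edges | ready=[] | order so far=[1, 2, 5, 3, 0, 4]
New canonical toposort: [1, 2, 5, 3, 0, 4]
Compare positions:
  Node 0: index 3 -> 4 (moved)
  Node 1: index 0 -> 0 (same)
  Node 2: index 1 -> 1 (same)
  Node 3: index 2 -> 3 (moved)
  Node 4: index 5 -> 5 (same)
  Node 5: index 4 -> 2 (moved)
Nodes that changed position: 0 3 5

Answer: 0 3 5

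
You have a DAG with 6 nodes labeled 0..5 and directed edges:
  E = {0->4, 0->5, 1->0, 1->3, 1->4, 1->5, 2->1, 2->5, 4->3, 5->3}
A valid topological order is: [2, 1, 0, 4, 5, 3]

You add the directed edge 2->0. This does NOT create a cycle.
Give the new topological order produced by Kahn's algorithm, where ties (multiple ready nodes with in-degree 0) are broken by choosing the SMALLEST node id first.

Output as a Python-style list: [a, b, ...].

Answer: [2, 1, 0, 4, 5, 3]

Derivation:
Old toposort: [2, 1, 0, 4, 5, 3]
Added edge: 2->0
Position of 2 (0) < position of 0 (2). Old order still valid.
Run Kahn's algorithm (break ties by smallest node id):
  initial in-degrees: [2, 1, 0, 3, 2, 3]
  ready (indeg=0): [2]
  pop 2: indeg[0]->1; indeg[1]->0; indeg[5]->2 | ready=[1] | order so far=[2]
  pop 1: indeg[0]->0; indeg[3]->2; indeg[4]->1; indeg[5]->1 | ready=[0] | order so far=[2, 1]
  pop 0: indeg[4]->0; indeg[5]->0 | ready=[4, 5] | order so far=[2, 1, 0]
  pop 4: indeg[3]->1 | ready=[5] | order so far=[2, 1, 0, 4]
  pop 5: indeg[3]->0 | ready=[3] | order so far=[2, 1, 0, 4, 5]
  pop 3: no out-edges | ready=[] | order so far=[2, 1, 0, 4, 5, 3]
  Result: [2, 1, 0, 4, 5, 3]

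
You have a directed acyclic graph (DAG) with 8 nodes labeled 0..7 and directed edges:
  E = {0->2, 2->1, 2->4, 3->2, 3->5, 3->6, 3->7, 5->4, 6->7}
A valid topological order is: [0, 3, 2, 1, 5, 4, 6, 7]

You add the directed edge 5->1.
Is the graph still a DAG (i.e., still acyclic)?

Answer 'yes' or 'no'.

Given toposort: [0, 3, 2, 1, 5, 4, 6, 7]
Position of 5: index 4; position of 1: index 3
New edge 5->1: backward (u after v in old order)
Backward edge: old toposort is now invalid. Check if this creates a cycle.
Does 1 already reach 5? Reachable from 1: [1]. NO -> still a DAG (reorder needed).
Still a DAG? yes

Answer: yes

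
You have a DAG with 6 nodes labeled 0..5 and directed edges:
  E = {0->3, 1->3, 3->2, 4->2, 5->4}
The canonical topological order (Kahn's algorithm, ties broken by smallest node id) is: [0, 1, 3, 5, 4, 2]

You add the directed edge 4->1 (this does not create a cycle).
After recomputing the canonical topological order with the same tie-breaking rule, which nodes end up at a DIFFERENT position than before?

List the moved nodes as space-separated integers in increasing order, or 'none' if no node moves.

Old toposort: [0, 1, 3, 5, 4, 2]
Added edge 4->1
Recompute Kahn (smallest-id tiebreak):
  initial in-degrees: [0, 1, 2, 2, 1, 0]
  ready (indeg=0): [0, 5]
  pop 0: indeg[3]->1 | ready=[5] | order so far=[0]
  pop 5: indeg[4]->0 | ready=[4] | order so far=[0, 5]
  pop 4: indeg[1]->0; indeg[2]->1 | ready=[1] | order so far=[0, 5, 4]
  pop 1: indeg[3]->0 | ready=[3] | order so far=[0, 5, 4, 1]
  pop 3: indeg[2]->0 | ready=[2] | order so far=[0, 5, 4, 1, 3]
  pop 2: no out-edges | ready=[] | order so far=[0, 5, 4, 1, 3, 2]
New canonical toposort: [0, 5, 4, 1, 3, 2]
Compare positions:
  Node 0: index 0 -> 0 (same)
  Node 1: index 1 -> 3 (moved)
  Node 2: index 5 -> 5 (same)
  Node 3: index 2 -> 4 (moved)
  Node 4: index 4 -> 2 (moved)
  Node 5: index 3 -> 1 (moved)
Nodes that changed position: 1 3 4 5

Answer: 1 3 4 5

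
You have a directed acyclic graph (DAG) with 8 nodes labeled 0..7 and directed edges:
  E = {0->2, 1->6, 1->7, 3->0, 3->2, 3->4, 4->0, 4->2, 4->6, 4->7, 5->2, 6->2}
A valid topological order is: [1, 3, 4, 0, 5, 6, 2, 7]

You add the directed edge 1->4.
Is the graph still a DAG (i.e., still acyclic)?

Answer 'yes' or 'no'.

Answer: yes

Derivation:
Given toposort: [1, 3, 4, 0, 5, 6, 2, 7]
Position of 1: index 0; position of 4: index 2
New edge 1->4: forward
Forward edge: respects the existing order. Still a DAG, same toposort still valid.
Still a DAG? yes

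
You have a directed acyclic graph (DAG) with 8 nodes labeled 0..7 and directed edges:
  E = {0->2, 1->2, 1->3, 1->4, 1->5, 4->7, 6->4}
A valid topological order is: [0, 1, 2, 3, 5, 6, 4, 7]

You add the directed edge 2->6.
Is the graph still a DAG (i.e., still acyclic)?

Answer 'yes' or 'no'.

Answer: yes

Derivation:
Given toposort: [0, 1, 2, 3, 5, 6, 4, 7]
Position of 2: index 2; position of 6: index 5
New edge 2->6: forward
Forward edge: respects the existing order. Still a DAG, same toposort still valid.
Still a DAG? yes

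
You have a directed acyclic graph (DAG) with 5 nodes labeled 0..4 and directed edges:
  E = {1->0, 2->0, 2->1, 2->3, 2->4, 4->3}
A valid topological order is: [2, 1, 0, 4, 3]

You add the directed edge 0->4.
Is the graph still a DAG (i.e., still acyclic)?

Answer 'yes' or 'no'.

Given toposort: [2, 1, 0, 4, 3]
Position of 0: index 2; position of 4: index 3
New edge 0->4: forward
Forward edge: respects the existing order. Still a DAG, same toposort still valid.
Still a DAG? yes

Answer: yes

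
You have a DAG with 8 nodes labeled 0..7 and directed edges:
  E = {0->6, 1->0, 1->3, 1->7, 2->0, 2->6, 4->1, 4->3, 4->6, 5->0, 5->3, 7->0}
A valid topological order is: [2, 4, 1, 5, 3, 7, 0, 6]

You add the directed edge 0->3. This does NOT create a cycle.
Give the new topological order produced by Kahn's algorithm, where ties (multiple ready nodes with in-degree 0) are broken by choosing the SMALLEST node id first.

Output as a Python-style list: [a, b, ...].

Old toposort: [2, 4, 1, 5, 3, 7, 0, 6]
Added edge: 0->3
Position of 0 (6) > position of 3 (4). Must reorder: 0 must now come before 3.
Run Kahn's algorithm (break ties by smallest node id):
  initial in-degrees: [4, 1, 0, 4, 0, 0, 3, 1]
  ready (indeg=0): [2, 4, 5]
  pop 2: indeg[0]->3; indeg[6]->2 | ready=[4, 5] | order so far=[2]
  pop 4: indeg[1]->0; indeg[3]->3; indeg[6]->1 | ready=[1, 5] | order so far=[2, 4]
  pop 1: indeg[0]->2; indeg[3]->2; indeg[7]->0 | ready=[5, 7] | order so far=[2, 4, 1]
  pop 5: indeg[0]->1; indeg[3]->1 | ready=[7] | order so far=[2, 4, 1, 5]
  pop 7: indeg[0]->0 | ready=[0] | order so far=[2, 4, 1, 5, 7]
  pop 0: indeg[3]->0; indeg[6]->0 | ready=[3, 6] | order so far=[2, 4, 1, 5, 7, 0]
  pop 3: no out-edges | ready=[6] | order so far=[2, 4, 1, 5, 7, 0, 3]
  pop 6: no out-edges | ready=[] | order so far=[2, 4, 1, 5, 7, 0, 3, 6]
  Result: [2, 4, 1, 5, 7, 0, 3, 6]

Answer: [2, 4, 1, 5, 7, 0, 3, 6]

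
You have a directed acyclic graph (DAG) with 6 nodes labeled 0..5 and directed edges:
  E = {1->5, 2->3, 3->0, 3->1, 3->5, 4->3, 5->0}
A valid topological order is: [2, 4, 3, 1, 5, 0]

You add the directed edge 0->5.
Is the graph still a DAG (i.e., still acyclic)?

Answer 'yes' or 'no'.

Given toposort: [2, 4, 3, 1, 5, 0]
Position of 0: index 5; position of 5: index 4
New edge 0->5: backward (u after v in old order)
Backward edge: old toposort is now invalid. Check if this creates a cycle.
Does 5 already reach 0? Reachable from 5: [0, 5]. YES -> cycle!
Still a DAG? no

Answer: no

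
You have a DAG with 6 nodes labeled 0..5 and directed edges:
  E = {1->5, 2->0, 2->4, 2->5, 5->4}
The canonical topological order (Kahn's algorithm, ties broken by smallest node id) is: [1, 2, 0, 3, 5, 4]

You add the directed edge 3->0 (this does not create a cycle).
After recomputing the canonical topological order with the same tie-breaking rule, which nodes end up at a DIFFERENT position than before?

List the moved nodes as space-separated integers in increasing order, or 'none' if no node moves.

Answer: 0 3

Derivation:
Old toposort: [1, 2, 0, 3, 5, 4]
Added edge 3->0
Recompute Kahn (smallest-id tiebreak):
  initial in-degrees: [2, 0, 0, 0, 2, 2]
  ready (indeg=0): [1, 2, 3]
  pop 1: indeg[5]->1 | ready=[2, 3] | order so far=[1]
  pop 2: indeg[0]->1; indeg[4]->1; indeg[5]->0 | ready=[3, 5] | order so far=[1, 2]
  pop 3: indeg[0]->0 | ready=[0, 5] | order so far=[1, 2, 3]
  pop 0: no out-edges | ready=[5] | order so far=[1, 2, 3, 0]
  pop 5: indeg[4]->0 | ready=[4] | order so far=[1, 2, 3, 0, 5]
  pop 4: no out-edges | ready=[] | order so far=[1, 2, 3, 0, 5, 4]
New canonical toposort: [1, 2, 3, 0, 5, 4]
Compare positions:
  Node 0: index 2 -> 3 (moved)
  Node 1: index 0 -> 0 (same)
  Node 2: index 1 -> 1 (same)
  Node 3: index 3 -> 2 (moved)
  Node 4: index 5 -> 5 (same)
  Node 5: index 4 -> 4 (same)
Nodes that changed position: 0 3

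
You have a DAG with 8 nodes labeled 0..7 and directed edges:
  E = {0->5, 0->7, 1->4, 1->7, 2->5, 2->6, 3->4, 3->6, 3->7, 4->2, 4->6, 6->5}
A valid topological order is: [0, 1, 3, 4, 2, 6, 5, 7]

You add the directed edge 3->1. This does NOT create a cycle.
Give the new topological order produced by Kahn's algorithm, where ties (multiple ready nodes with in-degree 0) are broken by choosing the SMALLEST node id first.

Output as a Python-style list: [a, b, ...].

Old toposort: [0, 1, 3, 4, 2, 6, 5, 7]
Added edge: 3->1
Position of 3 (2) > position of 1 (1). Must reorder: 3 must now come before 1.
Run Kahn's algorithm (break ties by smallest node id):
  initial in-degrees: [0, 1, 1, 0, 2, 3, 3, 3]
  ready (indeg=0): [0, 3]
  pop 0: indeg[5]->2; indeg[7]->2 | ready=[3] | order so far=[0]
  pop 3: indeg[1]->0; indeg[4]->1; indeg[6]->2; indeg[7]->1 | ready=[1] | order so far=[0, 3]
  pop 1: indeg[4]->0; indeg[7]->0 | ready=[4, 7] | order so far=[0, 3, 1]
  pop 4: indeg[2]->0; indeg[6]->1 | ready=[2, 7] | order so far=[0, 3, 1, 4]
  pop 2: indeg[5]->1; indeg[6]->0 | ready=[6, 7] | order so far=[0, 3, 1, 4, 2]
  pop 6: indeg[5]->0 | ready=[5, 7] | order so far=[0, 3, 1, 4, 2, 6]
  pop 5: no out-edges | ready=[7] | order so far=[0, 3, 1, 4, 2, 6, 5]
  pop 7: no out-edges | ready=[] | order so far=[0, 3, 1, 4, 2, 6, 5, 7]
  Result: [0, 3, 1, 4, 2, 6, 5, 7]

Answer: [0, 3, 1, 4, 2, 6, 5, 7]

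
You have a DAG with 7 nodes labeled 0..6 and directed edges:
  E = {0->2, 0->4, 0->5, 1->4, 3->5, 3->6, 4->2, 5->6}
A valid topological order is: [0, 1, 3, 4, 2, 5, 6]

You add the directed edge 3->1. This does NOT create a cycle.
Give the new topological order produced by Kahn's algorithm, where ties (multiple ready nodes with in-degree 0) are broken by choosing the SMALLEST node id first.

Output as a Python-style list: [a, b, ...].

Old toposort: [0, 1, 3, 4, 2, 5, 6]
Added edge: 3->1
Position of 3 (2) > position of 1 (1). Must reorder: 3 must now come before 1.
Run Kahn's algorithm (break ties by smallest node id):
  initial in-degrees: [0, 1, 2, 0, 2, 2, 2]
  ready (indeg=0): [0, 3]
  pop 0: indeg[2]->1; indeg[4]->1; indeg[5]->1 | ready=[3] | order so far=[0]
  pop 3: indeg[1]->0; indeg[5]->0; indeg[6]->1 | ready=[1, 5] | order so far=[0, 3]
  pop 1: indeg[4]->0 | ready=[4, 5] | order so far=[0, 3, 1]
  pop 4: indeg[2]->0 | ready=[2, 5] | order so far=[0, 3, 1, 4]
  pop 2: no out-edges | ready=[5] | order so far=[0, 3, 1, 4, 2]
  pop 5: indeg[6]->0 | ready=[6] | order so far=[0, 3, 1, 4, 2, 5]
  pop 6: no out-edges | ready=[] | order so far=[0, 3, 1, 4, 2, 5, 6]
  Result: [0, 3, 1, 4, 2, 5, 6]

Answer: [0, 3, 1, 4, 2, 5, 6]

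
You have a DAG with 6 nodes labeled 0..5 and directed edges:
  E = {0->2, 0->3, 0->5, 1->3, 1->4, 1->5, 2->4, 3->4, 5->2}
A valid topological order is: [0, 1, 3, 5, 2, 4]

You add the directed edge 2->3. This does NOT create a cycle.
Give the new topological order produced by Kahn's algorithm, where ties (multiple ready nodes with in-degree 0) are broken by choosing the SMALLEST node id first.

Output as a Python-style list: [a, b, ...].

Old toposort: [0, 1, 3, 5, 2, 4]
Added edge: 2->3
Position of 2 (4) > position of 3 (2). Must reorder: 2 must now come before 3.
Run Kahn's algorithm (break ties by smallest node id):
  initial in-degrees: [0, 0, 2, 3, 3, 2]
  ready (indeg=0): [0, 1]
  pop 0: indeg[2]->1; indeg[3]->2; indeg[5]->1 | ready=[1] | order so far=[0]
  pop 1: indeg[3]->1; indeg[4]->2; indeg[5]->0 | ready=[5] | order so far=[0, 1]
  pop 5: indeg[2]->0 | ready=[2] | order so far=[0, 1, 5]
  pop 2: indeg[3]->0; indeg[4]->1 | ready=[3] | order so far=[0, 1, 5, 2]
  pop 3: indeg[4]->0 | ready=[4] | order so far=[0, 1, 5, 2, 3]
  pop 4: no out-edges | ready=[] | order so far=[0, 1, 5, 2, 3, 4]
  Result: [0, 1, 5, 2, 3, 4]

Answer: [0, 1, 5, 2, 3, 4]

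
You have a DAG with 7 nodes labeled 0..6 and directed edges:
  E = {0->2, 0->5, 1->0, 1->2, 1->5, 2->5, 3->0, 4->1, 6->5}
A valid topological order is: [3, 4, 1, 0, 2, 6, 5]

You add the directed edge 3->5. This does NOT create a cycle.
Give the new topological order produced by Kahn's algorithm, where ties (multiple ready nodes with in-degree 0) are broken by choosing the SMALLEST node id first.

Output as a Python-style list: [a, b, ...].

Answer: [3, 4, 1, 0, 2, 6, 5]

Derivation:
Old toposort: [3, 4, 1, 0, 2, 6, 5]
Added edge: 3->5
Position of 3 (0) < position of 5 (6). Old order still valid.
Run Kahn's algorithm (break ties by smallest node id):
  initial in-degrees: [2, 1, 2, 0, 0, 5, 0]
  ready (indeg=0): [3, 4, 6]
  pop 3: indeg[0]->1; indeg[5]->4 | ready=[4, 6] | order so far=[3]
  pop 4: indeg[1]->0 | ready=[1, 6] | order so far=[3, 4]
  pop 1: indeg[0]->0; indeg[2]->1; indeg[5]->3 | ready=[0, 6] | order so far=[3, 4, 1]
  pop 0: indeg[2]->0; indeg[5]->2 | ready=[2, 6] | order so far=[3, 4, 1, 0]
  pop 2: indeg[5]->1 | ready=[6] | order so far=[3, 4, 1, 0, 2]
  pop 6: indeg[5]->0 | ready=[5] | order so far=[3, 4, 1, 0, 2, 6]
  pop 5: no out-edges | ready=[] | order so far=[3, 4, 1, 0, 2, 6, 5]
  Result: [3, 4, 1, 0, 2, 6, 5]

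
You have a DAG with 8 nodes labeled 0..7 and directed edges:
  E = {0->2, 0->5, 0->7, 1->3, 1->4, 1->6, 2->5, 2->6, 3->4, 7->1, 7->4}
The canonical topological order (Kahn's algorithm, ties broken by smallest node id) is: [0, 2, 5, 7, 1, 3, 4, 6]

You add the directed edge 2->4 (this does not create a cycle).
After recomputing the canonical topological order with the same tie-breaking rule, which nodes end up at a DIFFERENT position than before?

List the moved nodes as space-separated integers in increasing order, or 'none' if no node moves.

Old toposort: [0, 2, 5, 7, 1, 3, 4, 6]
Added edge 2->4
Recompute Kahn (smallest-id tiebreak):
  initial in-degrees: [0, 1, 1, 1, 4, 2, 2, 1]
  ready (indeg=0): [0]
  pop 0: indeg[2]->0; indeg[5]->1; indeg[7]->0 | ready=[2, 7] | order so far=[0]
  pop 2: indeg[4]->3; indeg[5]->0; indeg[6]->1 | ready=[5, 7] | order so far=[0, 2]
  pop 5: no out-edges | ready=[7] | order so far=[0, 2, 5]
  pop 7: indeg[1]->0; indeg[4]->2 | ready=[1] | order so far=[0, 2, 5, 7]
  pop 1: indeg[3]->0; indeg[4]->1; indeg[6]->0 | ready=[3, 6] | order so far=[0, 2, 5, 7, 1]
  pop 3: indeg[4]->0 | ready=[4, 6] | order so far=[0, 2, 5, 7, 1, 3]
  pop 4: no out-edges | ready=[6] | order so far=[0, 2, 5, 7, 1, 3, 4]
  pop 6: no out-edges | ready=[] | order so far=[0, 2, 5, 7, 1, 3, 4, 6]
New canonical toposort: [0, 2, 5, 7, 1, 3, 4, 6]
Compare positions:
  Node 0: index 0 -> 0 (same)
  Node 1: index 4 -> 4 (same)
  Node 2: index 1 -> 1 (same)
  Node 3: index 5 -> 5 (same)
  Node 4: index 6 -> 6 (same)
  Node 5: index 2 -> 2 (same)
  Node 6: index 7 -> 7 (same)
  Node 7: index 3 -> 3 (same)
Nodes that changed position: none

Answer: none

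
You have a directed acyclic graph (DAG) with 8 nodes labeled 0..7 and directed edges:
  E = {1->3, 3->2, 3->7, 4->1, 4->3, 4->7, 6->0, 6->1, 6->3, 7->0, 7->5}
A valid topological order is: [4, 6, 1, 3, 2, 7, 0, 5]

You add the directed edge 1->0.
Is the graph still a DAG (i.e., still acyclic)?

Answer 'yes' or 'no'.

Given toposort: [4, 6, 1, 3, 2, 7, 0, 5]
Position of 1: index 2; position of 0: index 6
New edge 1->0: forward
Forward edge: respects the existing order. Still a DAG, same toposort still valid.
Still a DAG? yes

Answer: yes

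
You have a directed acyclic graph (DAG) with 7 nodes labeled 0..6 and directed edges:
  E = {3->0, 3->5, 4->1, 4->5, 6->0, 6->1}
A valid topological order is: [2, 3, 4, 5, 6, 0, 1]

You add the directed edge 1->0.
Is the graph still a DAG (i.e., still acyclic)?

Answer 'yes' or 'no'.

Answer: yes

Derivation:
Given toposort: [2, 3, 4, 5, 6, 0, 1]
Position of 1: index 6; position of 0: index 5
New edge 1->0: backward (u after v in old order)
Backward edge: old toposort is now invalid. Check if this creates a cycle.
Does 0 already reach 1? Reachable from 0: [0]. NO -> still a DAG (reorder needed).
Still a DAG? yes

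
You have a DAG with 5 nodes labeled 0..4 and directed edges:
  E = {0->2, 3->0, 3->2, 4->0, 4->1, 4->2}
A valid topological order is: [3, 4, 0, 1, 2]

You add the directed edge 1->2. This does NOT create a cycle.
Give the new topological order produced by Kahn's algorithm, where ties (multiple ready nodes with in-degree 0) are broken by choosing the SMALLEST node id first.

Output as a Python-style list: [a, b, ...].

Answer: [3, 4, 0, 1, 2]

Derivation:
Old toposort: [3, 4, 0, 1, 2]
Added edge: 1->2
Position of 1 (3) < position of 2 (4). Old order still valid.
Run Kahn's algorithm (break ties by smallest node id):
  initial in-degrees: [2, 1, 4, 0, 0]
  ready (indeg=0): [3, 4]
  pop 3: indeg[0]->1; indeg[2]->3 | ready=[4] | order so far=[3]
  pop 4: indeg[0]->0; indeg[1]->0; indeg[2]->2 | ready=[0, 1] | order so far=[3, 4]
  pop 0: indeg[2]->1 | ready=[1] | order so far=[3, 4, 0]
  pop 1: indeg[2]->0 | ready=[2] | order so far=[3, 4, 0, 1]
  pop 2: no out-edges | ready=[] | order so far=[3, 4, 0, 1, 2]
  Result: [3, 4, 0, 1, 2]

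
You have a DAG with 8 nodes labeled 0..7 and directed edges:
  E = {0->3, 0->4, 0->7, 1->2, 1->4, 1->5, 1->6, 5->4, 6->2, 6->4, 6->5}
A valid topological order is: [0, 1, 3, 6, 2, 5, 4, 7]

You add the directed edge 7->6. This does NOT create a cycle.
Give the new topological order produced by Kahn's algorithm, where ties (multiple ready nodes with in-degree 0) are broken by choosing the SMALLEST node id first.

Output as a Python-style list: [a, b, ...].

Answer: [0, 1, 3, 7, 6, 2, 5, 4]

Derivation:
Old toposort: [0, 1, 3, 6, 2, 5, 4, 7]
Added edge: 7->6
Position of 7 (7) > position of 6 (3). Must reorder: 7 must now come before 6.
Run Kahn's algorithm (break ties by smallest node id):
  initial in-degrees: [0, 0, 2, 1, 4, 2, 2, 1]
  ready (indeg=0): [0, 1]
  pop 0: indeg[3]->0; indeg[4]->3; indeg[7]->0 | ready=[1, 3, 7] | order so far=[0]
  pop 1: indeg[2]->1; indeg[4]->2; indeg[5]->1; indeg[6]->1 | ready=[3, 7] | order so far=[0, 1]
  pop 3: no out-edges | ready=[7] | order so far=[0, 1, 3]
  pop 7: indeg[6]->0 | ready=[6] | order so far=[0, 1, 3, 7]
  pop 6: indeg[2]->0; indeg[4]->1; indeg[5]->0 | ready=[2, 5] | order so far=[0, 1, 3, 7, 6]
  pop 2: no out-edges | ready=[5] | order so far=[0, 1, 3, 7, 6, 2]
  pop 5: indeg[4]->0 | ready=[4] | order so far=[0, 1, 3, 7, 6, 2, 5]
  pop 4: no out-edges | ready=[] | order so far=[0, 1, 3, 7, 6, 2, 5, 4]
  Result: [0, 1, 3, 7, 6, 2, 5, 4]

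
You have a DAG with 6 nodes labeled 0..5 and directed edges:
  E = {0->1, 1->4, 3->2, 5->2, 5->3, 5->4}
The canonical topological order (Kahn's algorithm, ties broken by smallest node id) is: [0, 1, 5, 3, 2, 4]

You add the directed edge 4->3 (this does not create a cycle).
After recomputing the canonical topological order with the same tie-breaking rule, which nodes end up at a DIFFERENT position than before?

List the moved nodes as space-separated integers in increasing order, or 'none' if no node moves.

Old toposort: [0, 1, 5, 3, 2, 4]
Added edge 4->3
Recompute Kahn (smallest-id tiebreak):
  initial in-degrees: [0, 1, 2, 2, 2, 0]
  ready (indeg=0): [0, 5]
  pop 0: indeg[1]->0 | ready=[1, 5] | order so far=[0]
  pop 1: indeg[4]->1 | ready=[5] | order so far=[0, 1]
  pop 5: indeg[2]->1; indeg[3]->1; indeg[4]->0 | ready=[4] | order so far=[0, 1, 5]
  pop 4: indeg[3]->0 | ready=[3] | order so far=[0, 1, 5, 4]
  pop 3: indeg[2]->0 | ready=[2] | order so far=[0, 1, 5, 4, 3]
  pop 2: no out-edges | ready=[] | order so far=[0, 1, 5, 4, 3, 2]
New canonical toposort: [0, 1, 5, 4, 3, 2]
Compare positions:
  Node 0: index 0 -> 0 (same)
  Node 1: index 1 -> 1 (same)
  Node 2: index 4 -> 5 (moved)
  Node 3: index 3 -> 4 (moved)
  Node 4: index 5 -> 3 (moved)
  Node 5: index 2 -> 2 (same)
Nodes that changed position: 2 3 4

Answer: 2 3 4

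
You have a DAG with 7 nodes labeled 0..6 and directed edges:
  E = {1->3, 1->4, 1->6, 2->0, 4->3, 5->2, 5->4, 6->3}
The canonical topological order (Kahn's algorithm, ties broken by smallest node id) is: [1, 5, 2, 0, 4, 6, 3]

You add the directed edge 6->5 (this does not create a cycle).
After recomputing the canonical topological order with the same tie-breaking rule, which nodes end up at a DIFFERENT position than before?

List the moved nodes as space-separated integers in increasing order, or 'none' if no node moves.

Answer: 0 2 4 5 6

Derivation:
Old toposort: [1, 5, 2, 0, 4, 6, 3]
Added edge 6->5
Recompute Kahn (smallest-id tiebreak):
  initial in-degrees: [1, 0, 1, 3, 2, 1, 1]
  ready (indeg=0): [1]
  pop 1: indeg[3]->2; indeg[4]->1; indeg[6]->0 | ready=[6] | order so far=[1]
  pop 6: indeg[3]->1; indeg[5]->0 | ready=[5] | order so far=[1, 6]
  pop 5: indeg[2]->0; indeg[4]->0 | ready=[2, 4] | order so far=[1, 6, 5]
  pop 2: indeg[0]->0 | ready=[0, 4] | order so far=[1, 6, 5, 2]
  pop 0: no out-edges | ready=[4] | order so far=[1, 6, 5, 2, 0]
  pop 4: indeg[3]->0 | ready=[3] | order so far=[1, 6, 5, 2, 0, 4]
  pop 3: no out-edges | ready=[] | order so far=[1, 6, 5, 2, 0, 4, 3]
New canonical toposort: [1, 6, 5, 2, 0, 4, 3]
Compare positions:
  Node 0: index 3 -> 4 (moved)
  Node 1: index 0 -> 0 (same)
  Node 2: index 2 -> 3 (moved)
  Node 3: index 6 -> 6 (same)
  Node 4: index 4 -> 5 (moved)
  Node 5: index 1 -> 2 (moved)
  Node 6: index 5 -> 1 (moved)
Nodes that changed position: 0 2 4 5 6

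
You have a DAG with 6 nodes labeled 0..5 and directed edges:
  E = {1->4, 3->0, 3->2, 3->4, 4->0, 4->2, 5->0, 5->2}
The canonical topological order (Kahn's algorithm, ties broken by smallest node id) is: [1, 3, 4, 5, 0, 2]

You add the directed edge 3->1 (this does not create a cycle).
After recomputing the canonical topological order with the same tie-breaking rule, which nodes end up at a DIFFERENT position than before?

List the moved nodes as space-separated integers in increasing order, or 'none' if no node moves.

Old toposort: [1, 3, 4, 5, 0, 2]
Added edge 3->1
Recompute Kahn (smallest-id tiebreak):
  initial in-degrees: [3, 1, 3, 0, 2, 0]
  ready (indeg=0): [3, 5]
  pop 3: indeg[0]->2; indeg[1]->0; indeg[2]->2; indeg[4]->1 | ready=[1, 5] | order so far=[3]
  pop 1: indeg[4]->0 | ready=[4, 5] | order so far=[3, 1]
  pop 4: indeg[0]->1; indeg[2]->1 | ready=[5] | order so far=[3, 1, 4]
  pop 5: indeg[0]->0; indeg[2]->0 | ready=[0, 2] | order so far=[3, 1, 4, 5]
  pop 0: no out-edges | ready=[2] | order so far=[3, 1, 4, 5, 0]
  pop 2: no out-edges | ready=[] | order so far=[3, 1, 4, 5, 0, 2]
New canonical toposort: [3, 1, 4, 5, 0, 2]
Compare positions:
  Node 0: index 4 -> 4 (same)
  Node 1: index 0 -> 1 (moved)
  Node 2: index 5 -> 5 (same)
  Node 3: index 1 -> 0 (moved)
  Node 4: index 2 -> 2 (same)
  Node 5: index 3 -> 3 (same)
Nodes that changed position: 1 3

Answer: 1 3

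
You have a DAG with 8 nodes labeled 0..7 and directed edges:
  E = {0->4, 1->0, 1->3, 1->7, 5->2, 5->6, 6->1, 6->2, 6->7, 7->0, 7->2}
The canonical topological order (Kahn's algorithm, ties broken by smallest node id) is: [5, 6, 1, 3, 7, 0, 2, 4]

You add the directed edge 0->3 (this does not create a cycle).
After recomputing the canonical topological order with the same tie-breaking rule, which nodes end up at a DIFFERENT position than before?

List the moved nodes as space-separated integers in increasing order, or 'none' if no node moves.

Old toposort: [5, 6, 1, 3, 7, 0, 2, 4]
Added edge 0->3
Recompute Kahn (smallest-id tiebreak):
  initial in-degrees: [2, 1, 3, 2, 1, 0, 1, 2]
  ready (indeg=0): [5]
  pop 5: indeg[2]->2; indeg[6]->0 | ready=[6] | order so far=[5]
  pop 6: indeg[1]->0; indeg[2]->1; indeg[7]->1 | ready=[1] | order so far=[5, 6]
  pop 1: indeg[0]->1; indeg[3]->1; indeg[7]->0 | ready=[7] | order so far=[5, 6, 1]
  pop 7: indeg[0]->0; indeg[2]->0 | ready=[0, 2] | order so far=[5, 6, 1, 7]
  pop 0: indeg[3]->0; indeg[4]->0 | ready=[2, 3, 4] | order so far=[5, 6, 1, 7, 0]
  pop 2: no out-edges | ready=[3, 4] | order so far=[5, 6, 1, 7, 0, 2]
  pop 3: no out-edges | ready=[4] | order so far=[5, 6, 1, 7, 0, 2, 3]
  pop 4: no out-edges | ready=[] | order so far=[5, 6, 1, 7, 0, 2, 3, 4]
New canonical toposort: [5, 6, 1, 7, 0, 2, 3, 4]
Compare positions:
  Node 0: index 5 -> 4 (moved)
  Node 1: index 2 -> 2 (same)
  Node 2: index 6 -> 5 (moved)
  Node 3: index 3 -> 6 (moved)
  Node 4: index 7 -> 7 (same)
  Node 5: index 0 -> 0 (same)
  Node 6: index 1 -> 1 (same)
  Node 7: index 4 -> 3 (moved)
Nodes that changed position: 0 2 3 7

Answer: 0 2 3 7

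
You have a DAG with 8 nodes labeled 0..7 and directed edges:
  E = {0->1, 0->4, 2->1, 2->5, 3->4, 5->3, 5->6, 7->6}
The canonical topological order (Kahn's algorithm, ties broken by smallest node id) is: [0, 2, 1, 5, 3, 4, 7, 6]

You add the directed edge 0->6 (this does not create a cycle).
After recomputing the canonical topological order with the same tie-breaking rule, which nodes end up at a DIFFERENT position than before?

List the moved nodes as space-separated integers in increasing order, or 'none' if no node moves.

Answer: none

Derivation:
Old toposort: [0, 2, 1, 5, 3, 4, 7, 6]
Added edge 0->6
Recompute Kahn (smallest-id tiebreak):
  initial in-degrees: [0, 2, 0, 1, 2, 1, 3, 0]
  ready (indeg=0): [0, 2, 7]
  pop 0: indeg[1]->1; indeg[4]->1; indeg[6]->2 | ready=[2, 7] | order so far=[0]
  pop 2: indeg[1]->0; indeg[5]->0 | ready=[1, 5, 7] | order so far=[0, 2]
  pop 1: no out-edges | ready=[5, 7] | order so far=[0, 2, 1]
  pop 5: indeg[3]->0; indeg[6]->1 | ready=[3, 7] | order so far=[0, 2, 1, 5]
  pop 3: indeg[4]->0 | ready=[4, 7] | order so far=[0, 2, 1, 5, 3]
  pop 4: no out-edges | ready=[7] | order so far=[0, 2, 1, 5, 3, 4]
  pop 7: indeg[6]->0 | ready=[6] | order so far=[0, 2, 1, 5, 3, 4, 7]
  pop 6: no out-edges | ready=[] | order so far=[0, 2, 1, 5, 3, 4, 7, 6]
New canonical toposort: [0, 2, 1, 5, 3, 4, 7, 6]
Compare positions:
  Node 0: index 0 -> 0 (same)
  Node 1: index 2 -> 2 (same)
  Node 2: index 1 -> 1 (same)
  Node 3: index 4 -> 4 (same)
  Node 4: index 5 -> 5 (same)
  Node 5: index 3 -> 3 (same)
  Node 6: index 7 -> 7 (same)
  Node 7: index 6 -> 6 (same)
Nodes that changed position: none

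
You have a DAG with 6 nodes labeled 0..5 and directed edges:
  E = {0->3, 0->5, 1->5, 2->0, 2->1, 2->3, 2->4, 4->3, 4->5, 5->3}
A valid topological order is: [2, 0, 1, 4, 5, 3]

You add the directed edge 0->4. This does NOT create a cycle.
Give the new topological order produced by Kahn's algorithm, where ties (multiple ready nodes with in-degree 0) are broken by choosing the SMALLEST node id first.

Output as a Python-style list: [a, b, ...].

Old toposort: [2, 0, 1, 4, 5, 3]
Added edge: 0->4
Position of 0 (1) < position of 4 (3). Old order still valid.
Run Kahn's algorithm (break ties by smallest node id):
  initial in-degrees: [1, 1, 0, 4, 2, 3]
  ready (indeg=0): [2]
  pop 2: indeg[0]->0; indeg[1]->0; indeg[3]->3; indeg[4]->1 | ready=[0, 1] | order so far=[2]
  pop 0: indeg[3]->2; indeg[4]->0; indeg[5]->2 | ready=[1, 4] | order so far=[2, 0]
  pop 1: indeg[5]->1 | ready=[4] | order so far=[2, 0, 1]
  pop 4: indeg[3]->1; indeg[5]->0 | ready=[5] | order so far=[2, 0, 1, 4]
  pop 5: indeg[3]->0 | ready=[3] | order so far=[2, 0, 1, 4, 5]
  pop 3: no out-edges | ready=[] | order so far=[2, 0, 1, 4, 5, 3]
  Result: [2, 0, 1, 4, 5, 3]

Answer: [2, 0, 1, 4, 5, 3]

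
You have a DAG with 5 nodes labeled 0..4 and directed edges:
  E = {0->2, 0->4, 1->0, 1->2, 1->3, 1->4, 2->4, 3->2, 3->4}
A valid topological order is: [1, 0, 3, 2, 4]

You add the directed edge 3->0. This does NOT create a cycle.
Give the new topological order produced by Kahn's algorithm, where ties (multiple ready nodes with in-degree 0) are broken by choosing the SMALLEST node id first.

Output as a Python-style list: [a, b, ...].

Answer: [1, 3, 0, 2, 4]

Derivation:
Old toposort: [1, 0, 3, 2, 4]
Added edge: 3->0
Position of 3 (2) > position of 0 (1). Must reorder: 3 must now come before 0.
Run Kahn's algorithm (break ties by smallest node id):
  initial in-degrees: [2, 0, 3, 1, 4]
  ready (indeg=0): [1]
  pop 1: indeg[0]->1; indeg[2]->2; indeg[3]->0; indeg[4]->3 | ready=[3] | order so far=[1]
  pop 3: indeg[0]->0; indeg[2]->1; indeg[4]->2 | ready=[0] | order so far=[1, 3]
  pop 0: indeg[2]->0; indeg[4]->1 | ready=[2] | order so far=[1, 3, 0]
  pop 2: indeg[4]->0 | ready=[4] | order so far=[1, 3, 0, 2]
  pop 4: no out-edges | ready=[] | order so far=[1, 3, 0, 2, 4]
  Result: [1, 3, 0, 2, 4]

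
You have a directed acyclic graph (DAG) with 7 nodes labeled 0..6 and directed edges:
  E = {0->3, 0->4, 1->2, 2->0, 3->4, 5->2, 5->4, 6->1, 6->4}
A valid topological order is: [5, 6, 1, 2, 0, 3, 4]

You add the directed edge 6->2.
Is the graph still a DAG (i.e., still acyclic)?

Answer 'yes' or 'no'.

Given toposort: [5, 6, 1, 2, 0, 3, 4]
Position of 6: index 1; position of 2: index 3
New edge 6->2: forward
Forward edge: respects the existing order. Still a DAG, same toposort still valid.
Still a DAG? yes

Answer: yes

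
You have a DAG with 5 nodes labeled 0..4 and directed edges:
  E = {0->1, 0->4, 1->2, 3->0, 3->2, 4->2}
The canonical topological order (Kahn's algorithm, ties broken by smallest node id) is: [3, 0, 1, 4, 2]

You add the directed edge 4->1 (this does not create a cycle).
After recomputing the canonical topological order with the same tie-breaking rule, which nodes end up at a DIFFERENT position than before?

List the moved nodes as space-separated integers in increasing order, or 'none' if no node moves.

Answer: 1 4

Derivation:
Old toposort: [3, 0, 1, 4, 2]
Added edge 4->1
Recompute Kahn (smallest-id tiebreak):
  initial in-degrees: [1, 2, 3, 0, 1]
  ready (indeg=0): [3]
  pop 3: indeg[0]->0; indeg[2]->2 | ready=[0] | order so far=[3]
  pop 0: indeg[1]->1; indeg[4]->0 | ready=[4] | order so far=[3, 0]
  pop 4: indeg[1]->0; indeg[2]->1 | ready=[1] | order so far=[3, 0, 4]
  pop 1: indeg[2]->0 | ready=[2] | order so far=[3, 0, 4, 1]
  pop 2: no out-edges | ready=[] | order so far=[3, 0, 4, 1, 2]
New canonical toposort: [3, 0, 4, 1, 2]
Compare positions:
  Node 0: index 1 -> 1 (same)
  Node 1: index 2 -> 3 (moved)
  Node 2: index 4 -> 4 (same)
  Node 3: index 0 -> 0 (same)
  Node 4: index 3 -> 2 (moved)
Nodes that changed position: 1 4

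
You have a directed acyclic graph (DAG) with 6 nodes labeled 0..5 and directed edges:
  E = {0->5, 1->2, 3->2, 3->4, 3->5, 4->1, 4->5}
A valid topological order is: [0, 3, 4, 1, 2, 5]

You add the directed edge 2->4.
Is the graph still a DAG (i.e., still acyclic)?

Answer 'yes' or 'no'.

Answer: no

Derivation:
Given toposort: [0, 3, 4, 1, 2, 5]
Position of 2: index 4; position of 4: index 2
New edge 2->4: backward (u after v in old order)
Backward edge: old toposort is now invalid. Check if this creates a cycle.
Does 4 already reach 2? Reachable from 4: [1, 2, 4, 5]. YES -> cycle!
Still a DAG? no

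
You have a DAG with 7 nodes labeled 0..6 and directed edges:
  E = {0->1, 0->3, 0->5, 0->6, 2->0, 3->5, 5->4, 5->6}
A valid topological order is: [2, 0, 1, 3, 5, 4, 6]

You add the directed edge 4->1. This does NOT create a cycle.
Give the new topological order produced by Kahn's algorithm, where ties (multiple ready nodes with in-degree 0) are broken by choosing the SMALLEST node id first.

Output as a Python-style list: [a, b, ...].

Old toposort: [2, 0, 1, 3, 5, 4, 6]
Added edge: 4->1
Position of 4 (5) > position of 1 (2). Must reorder: 4 must now come before 1.
Run Kahn's algorithm (break ties by smallest node id):
  initial in-degrees: [1, 2, 0, 1, 1, 2, 2]
  ready (indeg=0): [2]
  pop 2: indeg[0]->0 | ready=[0] | order so far=[2]
  pop 0: indeg[1]->1; indeg[3]->0; indeg[5]->1; indeg[6]->1 | ready=[3] | order so far=[2, 0]
  pop 3: indeg[5]->0 | ready=[5] | order so far=[2, 0, 3]
  pop 5: indeg[4]->0; indeg[6]->0 | ready=[4, 6] | order so far=[2, 0, 3, 5]
  pop 4: indeg[1]->0 | ready=[1, 6] | order so far=[2, 0, 3, 5, 4]
  pop 1: no out-edges | ready=[6] | order so far=[2, 0, 3, 5, 4, 1]
  pop 6: no out-edges | ready=[] | order so far=[2, 0, 3, 5, 4, 1, 6]
  Result: [2, 0, 3, 5, 4, 1, 6]

Answer: [2, 0, 3, 5, 4, 1, 6]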